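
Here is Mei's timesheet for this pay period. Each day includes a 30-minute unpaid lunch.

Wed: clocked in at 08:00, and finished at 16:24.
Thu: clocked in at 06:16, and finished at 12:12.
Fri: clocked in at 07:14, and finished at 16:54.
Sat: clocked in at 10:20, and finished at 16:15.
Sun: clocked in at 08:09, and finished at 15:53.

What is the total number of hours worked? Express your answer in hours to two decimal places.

35.15 hours

Wed: 08:00–16:24 = 8 h 24 min; less 30 min break → 7 h 54 min
Thu: 06:16–12:12 = 5 h 56 min; less 30 min break → 5 h 26 min
Fri: 07:14–16:54 = 9 h 40 min; less 30 min break → 9 h 10 min
Sat: 10:20–16:15 = 5 h 55 min; less 30 min break → 5 h 25 min
Sun: 08:09–15:53 = 7 h 44 min; less 30 min break → 7 h 14 min
Total: 7 h 54 min + 5 h 26 min + 9 h 10 min + 5 h 25 min + 7 h 14 min = 35 h 9 min.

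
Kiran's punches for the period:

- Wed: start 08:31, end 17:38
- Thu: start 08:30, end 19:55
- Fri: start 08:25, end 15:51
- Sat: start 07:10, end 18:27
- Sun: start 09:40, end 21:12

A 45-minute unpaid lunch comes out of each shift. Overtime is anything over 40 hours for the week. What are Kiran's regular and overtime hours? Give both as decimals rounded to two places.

Regular 40.00 hours, overtime 7.03 hours

Wed: 08:31–17:38 = 9 h 7 min; less 45 min break → 8 h 22 min
Thu: 08:30–19:55 = 11 h 25 min; less 45 min break → 10 h 40 min
Fri: 08:25–15:51 = 7 h 26 min; less 45 min break → 6 h 41 min
Sat: 07:10–18:27 = 11 h 17 min; less 45 min break → 10 h 32 min
Sun: 09:40–21:12 = 11 h 32 min; less 45 min break → 10 h 47 min
Total worked: 47 h 2 min = 47.03 h.
Threshold 40 h → overtime 7 h 2 min, regular 40 h 0 min.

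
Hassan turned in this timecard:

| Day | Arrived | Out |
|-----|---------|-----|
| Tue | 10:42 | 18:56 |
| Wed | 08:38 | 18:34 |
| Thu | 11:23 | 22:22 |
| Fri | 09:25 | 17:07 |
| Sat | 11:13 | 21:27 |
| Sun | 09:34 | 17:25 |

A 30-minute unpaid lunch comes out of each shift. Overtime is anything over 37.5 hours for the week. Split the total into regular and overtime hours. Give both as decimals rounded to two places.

Tue: 10:42–18:56 = 8 h 14 min; less 30 min break → 7 h 44 min
Wed: 08:38–18:34 = 9 h 56 min; less 30 min break → 9 h 26 min
Thu: 11:23–22:22 = 10 h 59 min; less 30 min break → 10 h 29 min
Fri: 09:25–17:07 = 7 h 42 min; less 30 min break → 7 h 12 min
Sat: 11:13–21:27 = 10 h 14 min; less 30 min break → 9 h 44 min
Sun: 09:34–17:25 = 7 h 51 min; less 30 min break → 7 h 21 min
Total worked: 51 h 56 min = 51.93 h.
Threshold 37.5 h → overtime 14 h 26 min, regular 37 h 30 min.

Regular 37.50 hours, overtime 14.43 hours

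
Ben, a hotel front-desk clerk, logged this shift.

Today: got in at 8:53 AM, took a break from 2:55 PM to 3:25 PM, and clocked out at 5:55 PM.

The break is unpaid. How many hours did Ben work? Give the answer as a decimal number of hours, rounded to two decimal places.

8.53 hours

Today: 8:53 AM–5:55 PM = 9 h 2 min; less 30 min break → 8 h 32 min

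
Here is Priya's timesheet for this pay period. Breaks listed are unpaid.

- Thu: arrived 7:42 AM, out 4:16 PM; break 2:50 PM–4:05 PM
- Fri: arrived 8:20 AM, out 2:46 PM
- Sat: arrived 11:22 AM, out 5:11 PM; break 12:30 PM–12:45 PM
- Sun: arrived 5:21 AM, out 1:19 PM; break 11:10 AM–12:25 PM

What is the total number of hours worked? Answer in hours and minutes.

Thu: 7:42 AM–4:16 PM = 8 h 34 min; less 75 min break → 7 h 19 min
Fri: 8:20 AM–2:46 PM = 6 h 26 min
Sat: 11:22 AM–5:11 PM = 5 h 49 min; less 15 min break → 5 h 34 min
Sun: 5:21 AM–1:19 PM = 7 h 58 min; less 75 min break → 6 h 43 min
Total: 7 h 19 min + 6 h 26 min + 5 h 34 min + 6 h 43 min = 26 h 2 min.

26 h 2 min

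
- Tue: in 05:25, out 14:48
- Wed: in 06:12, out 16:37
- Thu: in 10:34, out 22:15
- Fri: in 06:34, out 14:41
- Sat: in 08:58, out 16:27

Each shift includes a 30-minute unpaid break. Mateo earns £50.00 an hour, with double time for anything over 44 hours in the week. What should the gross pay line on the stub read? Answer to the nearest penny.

Tue: 05:25–14:48 = 9 h 23 min; less 30 min break → 8 h 53 min
Wed: 06:12–16:37 = 10 h 25 min; less 30 min break → 9 h 55 min
Thu: 10:34–22:15 = 11 h 41 min; less 30 min break → 11 h 11 min
Fri: 06:34–14:41 = 8 h 7 min; less 30 min break → 7 h 37 min
Sat: 08:58–16:27 = 7 h 29 min; less 30 min break → 6 h 59 min
Total worked: 44 h 35 min = 2675 min.
Regular 44 h 0 min = 2640 min at £50.00/h; overtime 0 h 35 min = 35 min at £100.00/h.
Pay = (2640 × £50.00 + 35 × £100.00) ÷ 60 = £2258.33.

£2258.33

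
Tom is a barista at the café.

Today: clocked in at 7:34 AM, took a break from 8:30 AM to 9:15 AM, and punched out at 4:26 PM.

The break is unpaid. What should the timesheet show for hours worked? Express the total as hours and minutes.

Today: 7:34 AM–4:26 PM = 8 h 52 min; less 45 min break → 8 h 7 min

8 h 7 min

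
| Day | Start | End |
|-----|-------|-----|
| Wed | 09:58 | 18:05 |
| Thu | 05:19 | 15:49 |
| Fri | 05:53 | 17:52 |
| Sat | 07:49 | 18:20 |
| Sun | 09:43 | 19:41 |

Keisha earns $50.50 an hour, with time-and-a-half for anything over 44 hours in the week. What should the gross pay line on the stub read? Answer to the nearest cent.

Wed: 09:58–18:05 = 8 h 7 min
Thu: 05:19–15:49 = 10 h 30 min
Fri: 05:53–17:52 = 11 h 59 min
Sat: 07:49–18:20 = 10 h 31 min
Sun: 09:43–19:41 = 9 h 58 min
Total worked: 51 h 5 min = 3065 min.
Regular 44 h 0 min = 2640 min at $50.50/h; overtime 7 h 5 min = 425 min at $75.75/h.
Pay = (2640 × $50.50 + 425 × $75.75) ÷ 60 = $2758.56.

$2758.56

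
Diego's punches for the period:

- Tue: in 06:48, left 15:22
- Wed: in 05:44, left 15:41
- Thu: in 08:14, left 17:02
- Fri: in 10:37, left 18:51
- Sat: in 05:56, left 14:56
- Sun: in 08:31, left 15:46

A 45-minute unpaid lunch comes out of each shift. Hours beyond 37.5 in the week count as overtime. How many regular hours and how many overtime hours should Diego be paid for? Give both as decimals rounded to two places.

Tue: 06:48–15:22 = 8 h 34 min; less 45 min break → 7 h 49 min
Wed: 05:44–15:41 = 9 h 57 min; less 45 min break → 9 h 12 min
Thu: 08:14–17:02 = 8 h 48 min; less 45 min break → 8 h 3 min
Fri: 10:37–18:51 = 8 h 14 min; less 45 min break → 7 h 29 min
Sat: 05:56–14:56 = 9 h 0 min; less 45 min break → 8 h 15 min
Sun: 08:31–15:46 = 7 h 15 min; less 45 min break → 6 h 30 min
Total worked: 47 h 18 min = 47.30 h.
Threshold 37.5 h → overtime 9 h 48 min, regular 37 h 30 min.

Regular 37.50 hours, overtime 9.80 hours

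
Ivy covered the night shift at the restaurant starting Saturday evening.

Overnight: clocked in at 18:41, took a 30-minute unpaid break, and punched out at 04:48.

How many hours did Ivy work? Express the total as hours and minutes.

Overnight: 18:41 → midnight = 5 h 19 min; midnight → 04:48 = 4 h 48 min; span 10 h 7 min; less 30 min break → 9 h 37 min

9 h 37 min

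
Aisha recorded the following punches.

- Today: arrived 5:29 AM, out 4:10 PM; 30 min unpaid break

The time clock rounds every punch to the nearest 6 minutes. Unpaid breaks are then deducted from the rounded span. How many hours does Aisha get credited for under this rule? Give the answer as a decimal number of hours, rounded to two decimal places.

10.20 hours

Today: in 5:29 AM→5:30 AM, out 4:10 PM→4:12 PM; 10 h 42 min − 30 min = 10 h 12 min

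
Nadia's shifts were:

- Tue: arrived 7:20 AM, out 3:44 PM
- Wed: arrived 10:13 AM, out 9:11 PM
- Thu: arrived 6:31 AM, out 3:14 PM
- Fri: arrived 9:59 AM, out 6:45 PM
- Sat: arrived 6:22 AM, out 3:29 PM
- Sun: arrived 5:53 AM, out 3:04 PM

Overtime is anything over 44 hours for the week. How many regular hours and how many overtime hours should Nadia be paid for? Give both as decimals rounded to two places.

Tue: 7:20 AM–3:44 PM = 8 h 24 min
Wed: 10:13 AM–9:11 PM = 10 h 58 min
Thu: 6:31 AM–3:14 PM = 8 h 43 min
Fri: 9:59 AM–6:45 PM = 8 h 46 min
Sat: 6:22 AM–3:29 PM = 9 h 7 min
Sun: 5:53 AM–3:04 PM = 9 h 11 min
Total worked: 55 h 9 min = 55.15 h.
Threshold 44 h → overtime 11 h 9 min, regular 44 h 0 min.

Regular 44.00 hours, overtime 11.15 hours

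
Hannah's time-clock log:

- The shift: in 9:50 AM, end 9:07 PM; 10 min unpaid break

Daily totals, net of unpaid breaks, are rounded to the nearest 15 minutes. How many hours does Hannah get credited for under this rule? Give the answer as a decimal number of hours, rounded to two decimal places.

11.00 hours

The shift: 9:50 AM–9:07 PM = 11 h 17 min − 10 min = 11 h 7 min → rounds to 11 h 0 min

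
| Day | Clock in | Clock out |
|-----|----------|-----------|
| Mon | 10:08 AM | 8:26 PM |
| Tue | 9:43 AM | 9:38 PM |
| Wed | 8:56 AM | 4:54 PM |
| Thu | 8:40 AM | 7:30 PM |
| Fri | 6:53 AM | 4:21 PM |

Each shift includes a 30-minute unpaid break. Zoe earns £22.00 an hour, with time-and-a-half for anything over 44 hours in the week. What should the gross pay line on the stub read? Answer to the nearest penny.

Mon: 10:08 AM–8:26 PM = 10 h 18 min; less 30 min break → 9 h 48 min
Tue: 9:43 AM–9:38 PM = 11 h 55 min; less 30 min break → 11 h 25 min
Wed: 8:56 AM–4:54 PM = 7 h 58 min; less 30 min break → 7 h 28 min
Thu: 8:40 AM–7:30 PM = 10 h 50 min; less 30 min break → 10 h 20 min
Fri: 6:53 AM–4:21 PM = 9 h 28 min; less 30 min break → 8 h 58 min
Total worked: 47 h 59 min = 2879 min.
Regular 44 h 0 min = 2640 min at £22.00/h; overtime 3 h 59 min = 239 min at £33.00/h.
Pay = (2640 × £22.00 + 239 × £33.00) ÷ 60 = £1099.45.

£1099.45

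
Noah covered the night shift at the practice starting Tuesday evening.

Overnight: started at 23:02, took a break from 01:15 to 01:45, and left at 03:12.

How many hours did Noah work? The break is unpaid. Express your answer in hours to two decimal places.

Overnight: 23:02 → midnight = 0 h 58 min; midnight → 03:12 = 3 h 12 min; span 4 h 10 min; less 30 min break → 3 h 40 min

3.67 hours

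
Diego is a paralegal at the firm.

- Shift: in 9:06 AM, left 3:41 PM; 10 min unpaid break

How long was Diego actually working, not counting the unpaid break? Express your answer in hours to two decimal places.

Shift: 9:06 AM–3:41 PM = 6 h 35 min; less 10 min break → 6 h 25 min

6.42 hours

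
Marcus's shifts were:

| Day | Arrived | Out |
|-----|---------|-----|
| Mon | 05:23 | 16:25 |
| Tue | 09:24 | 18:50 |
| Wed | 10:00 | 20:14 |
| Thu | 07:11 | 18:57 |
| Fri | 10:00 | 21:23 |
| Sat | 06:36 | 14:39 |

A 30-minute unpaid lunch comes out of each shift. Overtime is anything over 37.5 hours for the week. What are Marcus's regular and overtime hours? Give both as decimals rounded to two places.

Regular 37.50 hours, overtime 21.40 hours

Mon: 05:23–16:25 = 11 h 2 min; less 30 min break → 10 h 32 min
Tue: 09:24–18:50 = 9 h 26 min; less 30 min break → 8 h 56 min
Wed: 10:00–20:14 = 10 h 14 min; less 30 min break → 9 h 44 min
Thu: 07:11–18:57 = 11 h 46 min; less 30 min break → 11 h 16 min
Fri: 10:00–21:23 = 11 h 23 min; less 30 min break → 10 h 53 min
Sat: 06:36–14:39 = 8 h 3 min; less 30 min break → 7 h 33 min
Total worked: 58 h 54 min = 58.90 h.
Threshold 37.5 h → overtime 21 h 24 min, regular 37 h 30 min.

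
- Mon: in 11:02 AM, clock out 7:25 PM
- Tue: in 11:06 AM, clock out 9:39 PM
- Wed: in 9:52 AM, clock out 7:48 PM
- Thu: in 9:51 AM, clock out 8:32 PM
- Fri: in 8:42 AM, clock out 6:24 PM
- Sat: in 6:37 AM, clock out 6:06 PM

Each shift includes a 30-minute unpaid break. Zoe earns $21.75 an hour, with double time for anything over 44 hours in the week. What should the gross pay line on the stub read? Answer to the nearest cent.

$1554.40

Mon: 11:02 AM–7:25 PM = 8 h 23 min; less 30 min break → 7 h 53 min
Tue: 11:06 AM–9:39 PM = 10 h 33 min; less 30 min break → 10 h 3 min
Wed: 9:52 AM–7:48 PM = 9 h 56 min; less 30 min break → 9 h 26 min
Thu: 9:51 AM–8:32 PM = 10 h 41 min; less 30 min break → 10 h 11 min
Fri: 8:42 AM–6:24 PM = 9 h 42 min; less 30 min break → 9 h 12 min
Sat: 6:37 AM–6:06 PM = 11 h 29 min; less 30 min break → 10 h 59 min
Total worked: 57 h 44 min = 3464 min.
Regular 44 h 0 min = 2640 min at $21.75/h; overtime 13 h 44 min = 824 min at $43.50/h.
Pay = (2640 × $21.75 + 824 × $43.50) ÷ 60 = $1554.40.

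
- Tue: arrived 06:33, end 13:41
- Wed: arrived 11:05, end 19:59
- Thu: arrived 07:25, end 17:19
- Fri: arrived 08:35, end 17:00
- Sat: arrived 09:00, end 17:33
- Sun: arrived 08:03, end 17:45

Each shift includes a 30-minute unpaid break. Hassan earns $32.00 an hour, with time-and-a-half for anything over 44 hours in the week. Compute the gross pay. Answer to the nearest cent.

$1676.80

Tue: 06:33–13:41 = 7 h 8 min; less 30 min break → 6 h 38 min
Wed: 11:05–19:59 = 8 h 54 min; less 30 min break → 8 h 24 min
Thu: 07:25–17:19 = 9 h 54 min; less 30 min break → 9 h 24 min
Fri: 08:35–17:00 = 8 h 25 min; less 30 min break → 7 h 55 min
Sat: 09:00–17:33 = 8 h 33 min; less 30 min break → 8 h 3 min
Sun: 08:03–17:45 = 9 h 42 min; less 30 min break → 9 h 12 min
Total worked: 49 h 36 min = 2976 min.
Regular 44 h 0 min = 2640 min at $32.00/h; overtime 5 h 36 min = 336 min at $48.00/h.
Pay = (2640 × $32.00 + 336 × $48.00) ÷ 60 = $1676.80.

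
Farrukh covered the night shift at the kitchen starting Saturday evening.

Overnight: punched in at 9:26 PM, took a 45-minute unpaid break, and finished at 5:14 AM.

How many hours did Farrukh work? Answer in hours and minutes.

7 h 3 min

Overnight: 9:26 PM → midnight = 2 h 34 min; midnight → 5:14 AM = 5 h 14 min; span 7 h 48 min; less 45 min break → 7 h 3 min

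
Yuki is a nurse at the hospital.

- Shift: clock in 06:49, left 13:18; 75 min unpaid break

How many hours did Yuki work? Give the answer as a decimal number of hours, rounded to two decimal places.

5.23 hours

Shift: 06:49–13:18 = 6 h 29 min; less 75 min break → 5 h 14 min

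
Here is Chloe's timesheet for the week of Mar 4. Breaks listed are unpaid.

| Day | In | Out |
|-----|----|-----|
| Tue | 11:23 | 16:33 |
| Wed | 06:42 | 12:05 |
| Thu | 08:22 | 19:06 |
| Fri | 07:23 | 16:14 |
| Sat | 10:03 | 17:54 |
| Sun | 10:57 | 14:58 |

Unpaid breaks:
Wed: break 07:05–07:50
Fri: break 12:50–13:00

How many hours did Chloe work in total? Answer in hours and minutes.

41 h 5 min

Tue: 11:23–16:33 = 5 h 10 min
Wed: 06:42–12:05 = 5 h 23 min; less 45 min break → 4 h 38 min
Thu: 08:22–19:06 = 10 h 44 min
Fri: 07:23–16:14 = 8 h 51 min; less 10 min break → 8 h 41 min
Sat: 10:03–17:54 = 7 h 51 min
Sun: 10:57–14:58 = 4 h 1 min
Total: 5 h 10 min + 4 h 38 min + 10 h 44 min + 8 h 41 min + 7 h 51 min + 4 h 1 min = 41 h 5 min.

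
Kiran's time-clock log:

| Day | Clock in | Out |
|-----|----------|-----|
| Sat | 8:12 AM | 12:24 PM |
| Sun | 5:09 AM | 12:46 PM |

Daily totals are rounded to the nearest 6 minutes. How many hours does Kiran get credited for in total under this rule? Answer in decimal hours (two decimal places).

11.80 hours

Sat: 8:12 AM–12:24 PM = 4 h 12 min → rounds to 4 h 12 min
Sun: 5:09 AM–12:46 PM = 7 h 37 min → rounds to 7 h 36 min
Total credited: 11 h 48 min.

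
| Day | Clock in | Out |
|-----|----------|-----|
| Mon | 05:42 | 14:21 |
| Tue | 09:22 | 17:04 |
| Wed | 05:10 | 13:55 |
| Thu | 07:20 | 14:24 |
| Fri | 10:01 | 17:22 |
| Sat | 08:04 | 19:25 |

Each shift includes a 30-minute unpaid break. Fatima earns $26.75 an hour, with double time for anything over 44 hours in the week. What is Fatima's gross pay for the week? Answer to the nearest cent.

Mon: 05:42–14:21 = 8 h 39 min; less 30 min break → 8 h 9 min
Tue: 09:22–17:04 = 7 h 42 min; less 30 min break → 7 h 12 min
Wed: 05:10–13:55 = 8 h 45 min; less 30 min break → 8 h 15 min
Thu: 07:20–14:24 = 7 h 4 min; less 30 min break → 6 h 34 min
Fri: 10:01–17:22 = 7 h 21 min; less 30 min break → 6 h 51 min
Sat: 08:04–19:25 = 11 h 21 min; less 30 min break → 10 h 51 min
Total worked: 47 h 52 min = 2872 min.
Regular 44 h 0 min = 2640 min at $26.75/h; overtime 3 h 52 min = 232 min at $53.50/h.
Pay = (2640 × $26.75 + 232 × $53.50) ÷ 60 = $1383.87.

$1383.87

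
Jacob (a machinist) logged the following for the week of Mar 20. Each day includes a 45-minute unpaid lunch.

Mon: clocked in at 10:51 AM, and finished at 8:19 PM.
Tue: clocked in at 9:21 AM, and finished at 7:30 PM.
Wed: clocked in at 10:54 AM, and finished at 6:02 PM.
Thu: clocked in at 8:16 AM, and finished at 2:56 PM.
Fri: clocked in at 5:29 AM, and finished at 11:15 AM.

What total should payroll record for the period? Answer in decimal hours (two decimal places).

Mon: 10:51 AM–8:19 PM = 9 h 28 min; less 45 min break → 8 h 43 min
Tue: 9:21 AM–7:30 PM = 10 h 9 min; less 45 min break → 9 h 24 min
Wed: 10:54 AM–6:02 PM = 7 h 8 min; less 45 min break → 6 h 23 min
Thu: 8:16 AM–2:56 PM = 6 h 40 min; less 45 min break → 5 h 55 min
Fri: 5:29 AM–11:15 AM = 5 h 46 min; less 45 min break → 5 h 1 min
Total: 8 h 43 min + 9 h 24 min + 6 h 23 min + 5 h 55 min + 5 h 1 min = 35 h 26 min.

35.43 hours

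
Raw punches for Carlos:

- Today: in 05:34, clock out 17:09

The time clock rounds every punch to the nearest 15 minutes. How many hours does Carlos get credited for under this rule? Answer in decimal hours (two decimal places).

Today: in 05:34→05:30, out 17:09→17:15; 11 h 45 min

11.75 hours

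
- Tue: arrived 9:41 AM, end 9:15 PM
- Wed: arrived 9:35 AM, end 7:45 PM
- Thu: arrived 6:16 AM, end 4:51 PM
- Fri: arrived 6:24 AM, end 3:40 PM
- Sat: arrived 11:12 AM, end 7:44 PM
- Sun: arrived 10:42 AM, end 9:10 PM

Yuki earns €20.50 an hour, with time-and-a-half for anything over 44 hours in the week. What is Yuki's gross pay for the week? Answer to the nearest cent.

€1411.94

Tue: 9:41 AM–9:15 PM = 11 h 34 min
Wed: 9:35 AM–7:45 PM = 10 h 10 min
Thu: 6:16 AM–4:51 PM = 10 h 35 min
Fri: 6:24 AM–3:40 PM = 9 h 16 min
Sat: 11:12 AM–7:44 PM = 8 h 32 min
Sun: 10:42 AM–9:10 PM = 10 h 28 min
Total worked: 60 h 35 min = 3635 min.
Regular 44 h 0 min = 2640 min at €20.50/h; overtime 16 h 35 min = 995 min at €30.75/h.
Pay = (2640 × €20.50 + 995 × €30.75) ÷ 60 = €1411.94.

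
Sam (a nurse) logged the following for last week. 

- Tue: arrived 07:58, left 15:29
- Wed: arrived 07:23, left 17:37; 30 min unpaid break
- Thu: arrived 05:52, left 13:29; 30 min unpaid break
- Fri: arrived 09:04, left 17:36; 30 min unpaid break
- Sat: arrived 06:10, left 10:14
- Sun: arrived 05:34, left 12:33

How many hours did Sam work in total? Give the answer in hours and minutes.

Tue: 07:58–15:29 = 7 h 31 min
Wed: 07:23–17:37 = 10 h 14 min; less 30 min break → 9 h 44 min
Thu: 05:52–13:29 = 7 h 37 min; less 30 min break → 7 h 7 min
Fri: 09:04–17:36 = 8 h 32 min; less 30 min break → 8 h 2 min
Sat: 06:10–10:14 = 4 h 4 min
Sun: 05:34–12:33 = 6 h 59 min
Total: 7 h 31 min + 9 h 44 min + 7 h 7 min + 8 h 2 min + 4 h 4 min + 6 h 59 min = 43 h 27 min.

43 h 27 min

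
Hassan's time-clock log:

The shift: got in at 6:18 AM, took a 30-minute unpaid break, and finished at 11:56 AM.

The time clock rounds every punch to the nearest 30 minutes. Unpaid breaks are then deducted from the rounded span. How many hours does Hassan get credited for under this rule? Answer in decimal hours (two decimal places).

The shift: in 6:18 AM→6:30 AM, out 11:56 AM→12:00 PM; 5 h 30 min − 30 min = 5 h 0 min

5.00 hours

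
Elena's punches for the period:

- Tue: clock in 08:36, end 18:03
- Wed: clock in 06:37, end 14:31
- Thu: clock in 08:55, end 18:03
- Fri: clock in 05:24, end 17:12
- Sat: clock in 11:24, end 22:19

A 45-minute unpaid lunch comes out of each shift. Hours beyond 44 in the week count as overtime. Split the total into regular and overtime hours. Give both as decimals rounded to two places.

Regular 44.00 hours, overtime 1.45 hours

Tue: 08:36–18:03 = 9 h 27 min; less 45 min break → 8 h 42 min
Wed: 06:37–14:31 = 7 h 54 min; less 45 min break → 7 h 9 min
Thu: 08:55–18:03 = 9 h 8 min; less 45 min break → 8 h 23 min
Fri: 05:24–17:12 = 11 h 48 min; less 45 min break → 11 h 3 min
Sat: 11:24–22:19 = 10 h 55 min; less 45 min break → 10 h 10 min
Total worked: 45 h 27 min = 45.45 h.
Threshold 44 h → overtime 1 h 27 min, regular 44 h 0 min.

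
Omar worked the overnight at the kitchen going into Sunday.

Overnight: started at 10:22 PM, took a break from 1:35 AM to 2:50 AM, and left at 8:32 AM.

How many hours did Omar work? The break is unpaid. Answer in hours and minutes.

8 h 55 min

Overnight: 10:22 PM → midnight = 1 h 38 min; midnight → 8:32 AM = 8 h 32 min; span 10 h 10 min; less 75 min break → 8 h 55 min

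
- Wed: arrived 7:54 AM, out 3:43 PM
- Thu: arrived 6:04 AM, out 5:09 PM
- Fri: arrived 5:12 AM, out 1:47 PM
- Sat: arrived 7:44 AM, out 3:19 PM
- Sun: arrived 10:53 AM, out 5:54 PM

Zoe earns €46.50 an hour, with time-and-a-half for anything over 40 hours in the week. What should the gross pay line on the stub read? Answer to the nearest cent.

Wed: 7:54 AM–3:43 PM = 7 h 49 min
Thu: 6:04 AM–5:09 PM = 11 h 5 min
Fri: 5:12 AM–1:47 PM = 8 h 35 min
Sat: 7:44 AM–3:19 PM = 7 h 35 min
Sun: 10:53 AM–5:54 PM = 7 h 1 min
Total worked: 42 h 5 min = 2525 min.
Regular 40 h 0 min = 2400 min at €46.50/h; overtime 2 h 5 min = 125 min at €69.75/h.
Pay = (2400 × €46.50 + 125 × €69.75) ÷ 60 = €2005.31.

€2005.31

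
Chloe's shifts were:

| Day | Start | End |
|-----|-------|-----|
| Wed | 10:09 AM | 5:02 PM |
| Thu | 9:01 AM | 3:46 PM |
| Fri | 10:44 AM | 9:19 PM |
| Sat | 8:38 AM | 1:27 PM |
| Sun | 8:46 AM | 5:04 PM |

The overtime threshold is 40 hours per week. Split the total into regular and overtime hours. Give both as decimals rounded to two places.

Wed: 10:09 AM–5:02 PM = 6 h 53 min
Thu: 9:01 AM–3:46 PM = 6 h 45 min
Fri: 10:44 AM–9:19 PM = 10 h 35 min
Sat: 8:38 AM–1:27 PM = 4 h 49 min
Sun: 8:46 AM–5:04 PM = 8 h 18 min
Total worked: 37 h 20 min = 37.33 h.
Threshold 40 h → overtime 0 h 0 min, regular 37 h 20 min.

Regular 37.33 hours, overtime 0.00 hours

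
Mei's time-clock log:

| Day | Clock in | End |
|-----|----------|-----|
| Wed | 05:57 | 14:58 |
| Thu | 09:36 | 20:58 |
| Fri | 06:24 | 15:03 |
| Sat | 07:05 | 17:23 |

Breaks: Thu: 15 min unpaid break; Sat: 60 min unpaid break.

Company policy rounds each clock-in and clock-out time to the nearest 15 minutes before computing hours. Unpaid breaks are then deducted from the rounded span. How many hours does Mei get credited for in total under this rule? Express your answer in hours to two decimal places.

38.25 hours

Wed: in 05:57→06:00, out 14:58→15:00; 9 h 0 min
Thu: in 09:36→09:30, out 20:58→21:00; 11 h 30 min − 15 min = 11 h 15 min
Fri: in 06:24→06:30, out 15:03→15:00; 8 h 30 min
Sat: in 07:05→07:00, out 17:23→17:30; 10 h 30 min − 60 min = 9 h 30 min
Total credited: 38 h 15 min.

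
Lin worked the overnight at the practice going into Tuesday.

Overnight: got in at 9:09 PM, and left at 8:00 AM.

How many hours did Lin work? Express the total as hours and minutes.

10 h 51 min

Overnight: 9:09 PM → midnight = 2 h 51 min; midnight → 8:00 AM = 8 h 0 min; span 10 h 51 min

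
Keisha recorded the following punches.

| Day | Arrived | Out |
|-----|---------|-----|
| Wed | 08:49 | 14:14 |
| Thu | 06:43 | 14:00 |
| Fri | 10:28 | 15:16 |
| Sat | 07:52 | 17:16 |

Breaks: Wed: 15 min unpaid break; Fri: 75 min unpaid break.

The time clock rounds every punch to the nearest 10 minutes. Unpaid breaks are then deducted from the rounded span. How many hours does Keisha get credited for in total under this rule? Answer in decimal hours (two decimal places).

Wed: in 08:49→08:50, out 14:14→14:10; 5 h 20 min − 15 min = 5 h 5 min
Thu: in 06:43→06:40, out 14:00→14:00; 7 h 20 min
Fri: in 10:28→10:30, out 15:16→15:20; 4 h 50 min − 75 min = 3 h 35 min
Sat: in 07:52→07:50, out 17:16→17:20; 9 h 30 min
Total credited: 25 h 30 min.

25.50 hours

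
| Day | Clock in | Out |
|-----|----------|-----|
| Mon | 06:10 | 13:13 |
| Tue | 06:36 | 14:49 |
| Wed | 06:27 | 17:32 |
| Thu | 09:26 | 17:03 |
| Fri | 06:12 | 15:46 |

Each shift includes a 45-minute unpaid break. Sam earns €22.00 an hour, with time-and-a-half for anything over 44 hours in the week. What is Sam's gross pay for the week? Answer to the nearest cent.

€875.23

Mon: 06:10–13:13 = 7 h 3 min; less 45 min break → 6 h 18 min
Tue: 06:36–14:49 = 8 h 13 min; less 45 min break → 7 h 28 min
Wed: 06:27–17:32 = 11 h 5 min; less 45 min break → 10 h 20 min
Thu: 09:26–17:03 = 7 h 37 min; less 45 min break → 6 h 52 min
Fri: 06:12–15:46 = 9 h 34 min; less 45 min break → 8 h 49 min
Total worked: 39 h 47 min = 2387 min.
Regular 39 h 47 min = 2387 min at €22.00/h; overtime 0 h 0 min = 0 min at €33.00/h.
Pay = (2387 × €22.00 + 0 × €33.00) ÷ 60 = €875.23.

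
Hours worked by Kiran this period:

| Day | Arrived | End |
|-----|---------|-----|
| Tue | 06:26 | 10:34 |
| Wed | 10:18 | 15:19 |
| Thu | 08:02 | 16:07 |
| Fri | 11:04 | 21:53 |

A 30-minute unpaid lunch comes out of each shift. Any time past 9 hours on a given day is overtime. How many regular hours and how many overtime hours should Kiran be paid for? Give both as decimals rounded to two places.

Regular 24.73 hours, overtime 1.32 hours

Tue: 06:26–10:34 = 4 h 8 min; less 30 min break → 3 h 38 min
Wed: 10:18–15:19 = 5 h 1 min; less 30 min break → 4 h 31 min
Thu: 08:02–16:07 = 8 h 5 min; less 30 min break → 7 h 35 min
Fri: 11:04–21:53 = 10 h 49 min; less 30 min break → 10 h 19 min
Tue reg 3 h 38 min / OT 0 h 0 min; Wed reg 4 h 31 min / OT 0 h 0 min; Thu reg 7 h 35 min / OT 0 h 0 min; Fri reg 9 h 0 min / OT 1 h 19 min.
Totals: regular 24 h 44 min, overtime 1 h 19 min.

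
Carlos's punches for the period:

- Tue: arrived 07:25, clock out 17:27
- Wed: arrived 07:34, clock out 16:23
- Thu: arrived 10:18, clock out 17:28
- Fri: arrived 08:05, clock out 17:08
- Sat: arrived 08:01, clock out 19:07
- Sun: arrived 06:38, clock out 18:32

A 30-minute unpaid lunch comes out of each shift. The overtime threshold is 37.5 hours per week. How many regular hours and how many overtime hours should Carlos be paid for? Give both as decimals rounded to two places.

Tue: 07:25–17:27 = 10 h 2 min; less 30 min break → 9 h 32 min
Wed: 07:34–16:23 = 8 h 49 min; less 30 min break → 8 h 19 min
Thu: 10:18–17:28 = 7 h 10 min; less 30 min break → 6 h 40 min
Fri: 08:05–17:08 = 9 h 3 min; less 30 min break → 8 h 33 min
Sat: 08:01–19:07 = 11 h 6 min; less 30 min break → 10 h 36 min
Sun: 06:38–18:32 = 11 h 54 min; less 30 min break → 11 h 24 min
Total worked: 55 h 4 min = 55.07 h.
Threshold 37.5 h → overtime 17 h 34 min, regular 37 h 30 min.

Regular 37.50 hours, overtime 17.57 hours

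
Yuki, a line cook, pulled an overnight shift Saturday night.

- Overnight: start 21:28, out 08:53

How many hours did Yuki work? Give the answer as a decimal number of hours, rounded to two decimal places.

Overnight: 21:28 → midnight = 2 h 32 min; midnight → 08:53 = 8 h 53 min; span 11 h 25 min

11.42 hours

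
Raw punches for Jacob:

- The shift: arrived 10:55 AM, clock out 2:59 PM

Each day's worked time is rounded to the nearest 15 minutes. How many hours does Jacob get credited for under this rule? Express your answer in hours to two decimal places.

The shift: 10:55 AM–2:59 PM = 4 h 4 min → rounds to 4 h 0 min

4.00 hours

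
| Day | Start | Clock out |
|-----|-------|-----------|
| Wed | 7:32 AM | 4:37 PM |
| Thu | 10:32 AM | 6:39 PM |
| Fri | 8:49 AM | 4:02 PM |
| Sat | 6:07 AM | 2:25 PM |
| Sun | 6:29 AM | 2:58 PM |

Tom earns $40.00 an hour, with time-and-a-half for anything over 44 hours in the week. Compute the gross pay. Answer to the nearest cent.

$1648.00

Wed: 7:32 AM–4:37 PM = 9 h 5 min
Thu: 10:32 AM–6:39 PM = 8 h 7 min
Fri: 8:49 AM–4:02 PM = 7 h 13 min
Sat: 6:07 AM–2:25 PM = 8 h 18 min
Sun: 6:29 AM–2:58 PM = 8 h 29 min
Total worked: 41 h 12 min = 2472 min.
Regular 41 h 12 min = 2472 min at $40.00/h; overtime 0 h 0 min = 0 min at $60.00/h.
Pay = (2472 × $40.00 + 0 × $60.00) ÷ 60 = $1648.00.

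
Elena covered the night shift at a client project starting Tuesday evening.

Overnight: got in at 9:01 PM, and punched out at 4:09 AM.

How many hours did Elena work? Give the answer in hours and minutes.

7 h 8 min

Overnight: 9:01 PM → midnight = 2 h 59 min; midnight → 4:09 AM = 4 h 9 min; span 7 h 8 min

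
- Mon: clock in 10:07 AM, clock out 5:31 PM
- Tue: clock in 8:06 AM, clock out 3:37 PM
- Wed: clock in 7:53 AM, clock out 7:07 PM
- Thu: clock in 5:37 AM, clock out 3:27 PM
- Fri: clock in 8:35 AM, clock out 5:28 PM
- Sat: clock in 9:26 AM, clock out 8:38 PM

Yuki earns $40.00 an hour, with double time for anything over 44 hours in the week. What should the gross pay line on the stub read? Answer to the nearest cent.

$2725.33

Mon: 10:07 AM–5:31 PM = 7 h 24 min
Tue: 8:06 AM–3:37 PM = 7 h 31 min
Wed: 7:53 AM–7:07 PM = 11 h 14 min
Thu: 5:37 AM–3:27 PM = 9 h 50 min
Fri: 8:35 AM–5:28 PM = 8 h 53 min
Sat: 9:26 AM–8:38 PM = 11 h 12 min
Total worked: 56 h 4 min = 3364 min.
Regular 44 h 0 min = 2640 min at $40.00/h; overtime 12 h 4 min = 724 min at $80.00/h.
Pay = (2640 × $40.00 + 724 × $80.00) ÷ 60 = $2725.33.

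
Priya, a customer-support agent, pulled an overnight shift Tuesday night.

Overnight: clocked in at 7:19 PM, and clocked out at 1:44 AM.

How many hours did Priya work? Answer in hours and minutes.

6 h 25 min

Overnight: 7:19 PM → midnight = 4 h 41 min; midnight → 1:44 AM = 1 h 44 min; span 6 h 25 min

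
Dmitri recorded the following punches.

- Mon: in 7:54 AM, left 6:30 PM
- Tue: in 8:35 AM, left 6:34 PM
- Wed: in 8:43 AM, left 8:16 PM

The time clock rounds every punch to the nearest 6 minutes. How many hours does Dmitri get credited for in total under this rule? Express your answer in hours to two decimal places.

Mon: in 7:54 AM→7:54 AM, out 6:30 PM→6:30 PM; 10 h 36 min
Tue: in 8:35 AM→8:36 AM, out 6:34 PM→6:36 PM; 10 h 0 min
Wed: in 8:43 AM→8:42 AM, out 8:16 PM→8:18 PM; 11 h 36 min
Total credited: 32 h 12 min.

32.20 hours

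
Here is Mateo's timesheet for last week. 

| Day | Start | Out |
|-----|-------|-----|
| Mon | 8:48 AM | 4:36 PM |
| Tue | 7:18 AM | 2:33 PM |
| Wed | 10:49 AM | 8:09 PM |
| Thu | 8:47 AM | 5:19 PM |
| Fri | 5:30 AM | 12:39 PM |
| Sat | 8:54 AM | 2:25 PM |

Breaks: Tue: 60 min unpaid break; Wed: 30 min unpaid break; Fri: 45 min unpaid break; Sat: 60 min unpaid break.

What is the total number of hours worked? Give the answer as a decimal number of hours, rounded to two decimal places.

42.33 hours

Mon: 8:48 AM–4:36 PM = 7 h 48 min
Tue: 7:18 AM–2:33 PM = 7 h 15 min; less 60 min break → 6 h 15 min
Wed: 10:49 AM–8:09 PM = 9 h 20 min; less 30 min break → 8 h 50 min
Thu: 8:47 AM–5:19 PM = 8 h 32 min
Fri: 5:30 AM–12:39 PM = 7 h 9 min; less 45 min break → 6 h 24 min
Sat: 8:54 AM–2:25 PM = 5 h 31 min; less 60 min break → 4 h 31 min
Total: 7 h 48 min + 6 h 15 min + 8 h 50 min + 8 h 32 min + 6 h 24 min + 4 h 31 min = 42 h 20 min.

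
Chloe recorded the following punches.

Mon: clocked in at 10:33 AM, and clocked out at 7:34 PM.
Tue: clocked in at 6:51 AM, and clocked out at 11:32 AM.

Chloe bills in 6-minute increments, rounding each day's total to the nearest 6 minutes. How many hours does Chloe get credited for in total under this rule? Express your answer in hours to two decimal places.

13.70 hours

Mon: 10:33 AM–7:34 PM = 9 h 1 min → rounds to 9 h 0 min
Tue: 6:51 AM–11:32 AM = 4 h 41 min → rounds to 4 h 42 min
Total credited: 13 h 42 min.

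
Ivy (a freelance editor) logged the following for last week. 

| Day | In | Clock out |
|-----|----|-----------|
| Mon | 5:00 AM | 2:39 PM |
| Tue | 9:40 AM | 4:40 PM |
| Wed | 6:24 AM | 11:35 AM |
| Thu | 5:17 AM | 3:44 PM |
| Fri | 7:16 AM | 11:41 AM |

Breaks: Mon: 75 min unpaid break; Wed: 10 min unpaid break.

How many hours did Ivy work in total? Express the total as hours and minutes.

Mon: 5:00 AM–2:39 PM = 9 h 39 min; less 75 min break → 8 h 24 min
Tue: 9:40 AM–4:40 PM = 7 h 0 min
Wed: 6:24 AM–11:35 AM = 5 h 11 min; less 10 min break → 5 h 1 min
Thu: 5:17 AM–3:44 PM = 10 h 27 min
Fri: 7:16 AM–11:41 AM = 4 h 25 min
Total: 8 h 24 min + 7 h 0 min + 5 h 1 min + 10 h 27 min + 4 h 25 min = 35 h 17 min.

35 h 17 min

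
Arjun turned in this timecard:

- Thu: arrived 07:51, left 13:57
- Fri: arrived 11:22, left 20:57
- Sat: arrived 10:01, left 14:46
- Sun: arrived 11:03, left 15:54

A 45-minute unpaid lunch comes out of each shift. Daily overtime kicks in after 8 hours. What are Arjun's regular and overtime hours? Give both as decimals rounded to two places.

Thu: 07:51–13:57 = 6 h 6 min; less 45 min break → 5 h 21 min
Fri: 11:22–20:57 = 9 h 35 min; less 45 min break → 8 h 50 min
Sat: 10:01–14:46 = 4 h 45 min; less 45 min break → 4 h 0 min
Sun: 11:03–15:54 = 4 h 51 min; less 45 min break → 4 h 6 min
Thu reg 5 h 21 min / OT 0 h 0 min; Fri reg 8 h 0 min / OT 0 h 50 min; Sat reg 4 h 0 min / OT 0 h 0 min; Sun reg 4 h 6 min / OT 0 h 0 min.
Totals: regular 21 h 27 min, overtime 0 h 50 min.

Regular 21.45 hours, overtime 0.83 hours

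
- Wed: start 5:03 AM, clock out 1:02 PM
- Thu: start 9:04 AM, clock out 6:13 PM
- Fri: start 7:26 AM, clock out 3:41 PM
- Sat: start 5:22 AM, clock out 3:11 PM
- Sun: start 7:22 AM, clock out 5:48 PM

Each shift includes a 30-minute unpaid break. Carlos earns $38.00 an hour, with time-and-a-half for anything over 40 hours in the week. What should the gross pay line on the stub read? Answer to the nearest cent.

Wed: 5:03 AM–1:02 PM = 7 h 59 min; less 30 min break → 7 h 29 min
Thu: 9:04 AM–6:13 PM = 9 h 9 min; less 30 min break → 8 h 39 min
Fri: 7:26 AM–3:41 PM = 8 h 15 min; less 30 min break → 7 h 45 min
Sat: 5:22 AM–3:11 PM = 9 h 49 min; less 30 min break → 9 h 19 min
Sun: 7:22 AM–5:48 PM = 10 h 26 min; less 30 min break → 9 h 56 min
Total worked: 43 h 8 min = 2588 min.
Regular 40 h 0 min = 2400 min at $38.00/h; overtime 3 h 8 min = 188 min at $57.00/h.
Pay = (2400 × $38.00 + 188 × $57.00) ÷ 60 = $1698.60.

$1698.60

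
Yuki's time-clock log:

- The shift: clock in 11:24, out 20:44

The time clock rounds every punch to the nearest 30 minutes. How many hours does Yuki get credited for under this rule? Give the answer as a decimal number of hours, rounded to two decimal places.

9.00 hours

The shift: in 11:24→11:30, out 20:44→20:30; 9 h 0 min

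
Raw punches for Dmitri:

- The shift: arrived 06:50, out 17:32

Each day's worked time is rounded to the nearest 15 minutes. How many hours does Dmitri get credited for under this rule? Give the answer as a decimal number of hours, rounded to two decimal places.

10.75 hours

The shift: 06:50–17:32 = 10 h 42 min → rounds to 10 h 45 min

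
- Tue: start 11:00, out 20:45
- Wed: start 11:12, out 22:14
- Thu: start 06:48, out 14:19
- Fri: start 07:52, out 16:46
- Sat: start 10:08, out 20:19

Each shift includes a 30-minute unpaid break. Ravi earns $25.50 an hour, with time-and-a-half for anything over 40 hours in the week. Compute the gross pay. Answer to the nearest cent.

$1206.79

Tue: 11:00–20:45 = 9 h 45 min; less 30 min break → 9 h 15 min
Wed: 11:12–22:14 = 11 h 2 min; less 30 min break → 10 h 32 min
Thu: 06:48–14:19 = 7 h 31 min; less 30 min break → 7 h 1 min
Fri: 07:52–16:46 = 8 h 54 min; less 30 min break → 8 h 24 min
Sat: 10:08–20:19 = 10 h 11 min; less 30 min break → 9 h 41 min
Total worked: 44 h 53 min = 2693 min.
Regular 40 h 0 min = 2400 min at $25.50/h; overtime 4 h 53 min = 293 min at $38.25/h.
Pay = (2400 × $25.50 + 293 × $38.25) ÷ 60 = $1206.79.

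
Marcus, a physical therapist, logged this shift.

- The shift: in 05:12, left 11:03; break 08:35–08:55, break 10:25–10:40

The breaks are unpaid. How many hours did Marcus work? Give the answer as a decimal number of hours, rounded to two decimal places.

5.27 hours

The shift: 05:12–11:03 = 5 h 51 min; less 35 min break → 5 h 16 min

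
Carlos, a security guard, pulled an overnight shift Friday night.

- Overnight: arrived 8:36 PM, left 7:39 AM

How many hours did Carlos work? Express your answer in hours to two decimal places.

Overnight: 8:36 PM → midnight = 3 h 24 min; midnight → 7:39 AM = 7 h 39 min; span 11 h 3 min

11.05 hours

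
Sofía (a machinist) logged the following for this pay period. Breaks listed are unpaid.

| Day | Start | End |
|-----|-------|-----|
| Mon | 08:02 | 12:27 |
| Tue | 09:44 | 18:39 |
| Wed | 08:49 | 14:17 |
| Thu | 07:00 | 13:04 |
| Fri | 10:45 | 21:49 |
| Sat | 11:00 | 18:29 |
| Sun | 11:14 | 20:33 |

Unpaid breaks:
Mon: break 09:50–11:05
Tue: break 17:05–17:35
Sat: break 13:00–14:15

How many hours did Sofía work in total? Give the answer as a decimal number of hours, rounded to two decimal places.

Mon: 08:02–12:27 = 4 h 25 min; less 75 min break → 3 h 10 min
Tue: 09:44–18:39 = 8 h 55 min; less 30 min break → 8 h 25 min
Wed: 08:49–14:17 = 5 h 28 min
Thu: 07:00–13:04 = 6 h 4 min
Fri: 10:45–21:49 = 11 h 4 min
Sat: 11:00–18:29 = 7 h 29 min; less 75 min break → 6 h 14 min
Sun: 11:14–20:33 = 9 h 19 min
Total: 3 h 10 min + 8 h 25 min + 5 h 28 min + 6 h 4 min + 11 h 4 min + 6 h 14 min + 9 h 19 min = 49 h 44 min.

49.73 hours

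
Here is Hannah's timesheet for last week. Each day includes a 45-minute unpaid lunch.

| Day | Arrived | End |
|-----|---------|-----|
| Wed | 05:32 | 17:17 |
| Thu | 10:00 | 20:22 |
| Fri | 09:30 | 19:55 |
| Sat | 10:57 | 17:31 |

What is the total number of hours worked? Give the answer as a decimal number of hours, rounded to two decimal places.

Wed: 05:32–17:17 = 11 h 45 min; less 45 min break → 11 h 0 min
Thu: 10:00–20:22 = 10 h 22 min; less 45 min break → 9 h 37 min
Fri: 09:30–19:55 = 10 h 25 min; less 45 min break → 9 h 40 min
Sat: 10:57–17:31 = 6 h 34 min; less 45 min break → 5 h 49 min
Total: 11 h 0 min + 9 h 37 min + 9 h 40 min + 5 h 49 min = 36 h 6 min.

36.10 hours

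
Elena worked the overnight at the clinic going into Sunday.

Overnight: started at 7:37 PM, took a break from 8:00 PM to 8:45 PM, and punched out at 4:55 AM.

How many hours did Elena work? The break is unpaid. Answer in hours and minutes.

8 h 33 min

Overnight: 7:37 PM → midnight = 4 h 23 min; midnight → 4:55 AM = 4 h 55 min; span 9 h 18 min; less 45 min break → 8 h 33 min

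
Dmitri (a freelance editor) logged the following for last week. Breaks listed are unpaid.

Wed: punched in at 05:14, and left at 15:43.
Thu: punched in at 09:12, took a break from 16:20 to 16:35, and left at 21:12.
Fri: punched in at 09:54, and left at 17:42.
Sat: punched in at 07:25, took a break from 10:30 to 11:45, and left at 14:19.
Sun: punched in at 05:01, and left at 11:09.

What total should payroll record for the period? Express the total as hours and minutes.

Wed: 05:14–15:43 = 10 h 29 min
Thu: 09:12–21:12 = 12 h 0 min; less 15 min break → 11 h 45 min
Fri: 09:54–17:42 = 7 h 48 min
Sat: 07:25–14:19 = 6 h 54 min; less 75 min break → 5 h 39 min
Sun: 05:01–11:09 = 6 h 8 min
Total: 10 h 29 min + 11 h 45 min + 7 h 48 min + 5 h 39 min + 6 h 8 min = 41 h 49 min.

41 h 49 min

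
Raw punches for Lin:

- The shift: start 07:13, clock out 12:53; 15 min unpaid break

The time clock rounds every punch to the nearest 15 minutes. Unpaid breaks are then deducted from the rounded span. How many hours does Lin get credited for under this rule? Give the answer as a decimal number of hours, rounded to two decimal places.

5.50 hours

The shift: in 07:13→07:15, out 12:53→13:00; 5 h 45 min − 15 min = 5 h 30 min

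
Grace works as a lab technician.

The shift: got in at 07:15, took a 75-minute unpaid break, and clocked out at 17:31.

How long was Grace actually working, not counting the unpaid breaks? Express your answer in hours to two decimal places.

9.02 hours

The shift: 07:15–17:31 = 10 h 16 min; less 75 min break → 9 h 1 min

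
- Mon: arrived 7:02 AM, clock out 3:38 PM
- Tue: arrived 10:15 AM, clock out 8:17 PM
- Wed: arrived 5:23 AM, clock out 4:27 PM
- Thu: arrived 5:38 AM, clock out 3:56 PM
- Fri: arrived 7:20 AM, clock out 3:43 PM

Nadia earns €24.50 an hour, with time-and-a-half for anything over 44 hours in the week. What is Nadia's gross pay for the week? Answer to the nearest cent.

Mon: 7:02 AM–3:38 PM = 8 h 36 min
Tue: 10:15 AM–8:17 PM = 10 h 2 min
Wed: 5:23 AM–4:27 PM = 11 h 4 min
Thu: 5:38 AM–3:56 PM = 10 h 18 min
Fri: 7:20 AM–3:43 PM = 8 h 23 min
Total worked: 48 h 23 min = 2903 min.
Regular 44 h 0 min = 2640 min at €24.50/h; overtime 4 h 23 min = 263 min at €36.75/h.
Pay = (2640 × €24.50 + 263 × €36.75) ÷ 60 = €1239.09.

€1239.09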